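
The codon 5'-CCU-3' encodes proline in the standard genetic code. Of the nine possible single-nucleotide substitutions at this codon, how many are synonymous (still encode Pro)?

3

Position 1: none → 0 synonymous.
Position 2: none → 0 synonymous.
Position 3: CCC, CCA, CCG → 3 synonymous.
Total: 0 + 0 + 3 = 3.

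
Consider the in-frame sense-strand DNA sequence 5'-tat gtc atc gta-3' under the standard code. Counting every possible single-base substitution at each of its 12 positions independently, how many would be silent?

Codon 1 (TAT, Tyr): 1 synonymous substitution.
Codon 2 (GTC, Val): 3 synonymous substitutions.
Codon 3 (ATC, Ile): 2 synonymous substitutions.
Codon 4 (GTA, Val): 3 synonymous substitutions.
Total: 1 + 3 + 2 + 3 = 9.

9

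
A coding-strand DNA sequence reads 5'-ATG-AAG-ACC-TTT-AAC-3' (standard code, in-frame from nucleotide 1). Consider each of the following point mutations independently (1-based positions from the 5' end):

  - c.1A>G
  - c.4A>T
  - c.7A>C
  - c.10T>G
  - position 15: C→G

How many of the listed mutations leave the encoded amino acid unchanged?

0

Codon 1: ATG (Met) → GTG (Val) — missense.
Codon 2: AAG (Lys) → TAG (Stop) — nonsense.
Codon 3: ACC (Thr) → CCC (Pro) — missense.
Codon 4: TTT (Phe) → GTT (Val) — missense.
Codon 5: AAC (Asn) → AAG (Lys) — missense.
Synonymous: 0 of 5.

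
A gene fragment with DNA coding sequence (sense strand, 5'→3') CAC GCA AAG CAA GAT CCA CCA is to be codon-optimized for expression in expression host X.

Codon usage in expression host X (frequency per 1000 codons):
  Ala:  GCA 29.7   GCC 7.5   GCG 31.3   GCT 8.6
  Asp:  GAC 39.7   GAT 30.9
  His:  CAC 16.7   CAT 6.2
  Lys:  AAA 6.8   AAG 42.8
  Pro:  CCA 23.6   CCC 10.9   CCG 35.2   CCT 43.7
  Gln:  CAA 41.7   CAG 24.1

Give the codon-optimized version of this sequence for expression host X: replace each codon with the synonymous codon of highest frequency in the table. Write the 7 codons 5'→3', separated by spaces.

Codon 1 (His): best is CAC at 16.7.
Codon 2 (Ala): best is GCG at 31.3.
Codon 3 (Lys): best is AAG at 42.8.
Codon 4 (Gln): best is CAA at 41.7.
Codon 5 (Asp): best is GAC at 39.7.
Codon 6 (Pro): best is CCT at 43.7.
Codon 7 (Pro): best is CCT at 43.7.

CAC GCG AAG CAA GAC CCT CCT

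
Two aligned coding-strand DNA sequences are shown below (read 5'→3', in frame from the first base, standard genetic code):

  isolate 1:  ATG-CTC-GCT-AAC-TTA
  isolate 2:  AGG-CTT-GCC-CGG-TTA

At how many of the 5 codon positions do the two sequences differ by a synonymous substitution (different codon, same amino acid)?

2

Codon 1: ATG Met / AGG Arg — nonsynonymous.
Codon 2: CTC Leu / CTT Leu — synonymous.
Codon 3: GCT Ala / GCC Ala — synonymous.
Codon 4: AAC Asn / CGG Arg — nonsynonymous.
Codon 5: TTA Leu / TTA Leu — identical.
Synonymous differences: 2.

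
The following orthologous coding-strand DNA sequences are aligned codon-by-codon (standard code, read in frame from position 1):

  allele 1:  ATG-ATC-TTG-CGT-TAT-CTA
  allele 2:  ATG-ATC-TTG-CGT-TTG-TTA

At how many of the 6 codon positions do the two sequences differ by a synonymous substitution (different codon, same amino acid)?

Codon 1: ATG Met / ATG Met — identical.
Codon 2: ATC Ile / ATC Ile — identical.
Codon 3: TTG Leu / TTG Leu — identical.
Codon 4: CGT Arg / CGT Arg — identical.
Codon 5: TAT Tyr / TTG Leu — nonsynonymous.
Codon 6: CTA Leu / TTA Leu — synonymous.
Synonymous differences: 1.

1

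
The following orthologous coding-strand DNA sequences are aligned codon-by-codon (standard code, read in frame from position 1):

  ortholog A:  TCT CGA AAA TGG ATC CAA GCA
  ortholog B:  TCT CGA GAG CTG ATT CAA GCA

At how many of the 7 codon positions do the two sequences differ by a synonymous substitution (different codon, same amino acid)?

1

Codon 1: TCT Ser / TCT Ser — identical.
Codon 2: CGA Arg / CGA Arg — identical.
Codon 3: AAA Lys / GAG Glu — nonsynonymous.
Codon 4: TGG Trp / CTG Leu — nonsynonymous.
Codon 5: ATC Ile / ATT Ile — synonymous.
Codon 6: CAA Gln / CAA Gln — identical.
Codon 7: GCA Ala / GCA Ala — identical.
Synonymous differences: 1.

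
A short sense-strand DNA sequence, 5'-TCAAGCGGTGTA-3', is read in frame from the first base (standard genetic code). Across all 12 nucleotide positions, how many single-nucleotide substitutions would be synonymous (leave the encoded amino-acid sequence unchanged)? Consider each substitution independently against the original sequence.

10

Codon 1 (TCA, Ser): 3 synonymous substitutions.
Codon 2 (AGC, Ser): 1 synonymous substitution.
Codon 3 (GGT, Gly): 3 synonymous substitutions.
Codon 4 (GTA, Val): 3 synonymous substitutions.
Total: 3 + 1 + 3 + 3 = 10.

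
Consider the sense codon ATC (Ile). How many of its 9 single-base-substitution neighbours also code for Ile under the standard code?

Position 1: none → 0 synonymous.
Position 2: none → 0 synonymous.
Position 3: ATT, ATA → 2 synonymous.
Total: 0 + 0 + 2 = 2.

2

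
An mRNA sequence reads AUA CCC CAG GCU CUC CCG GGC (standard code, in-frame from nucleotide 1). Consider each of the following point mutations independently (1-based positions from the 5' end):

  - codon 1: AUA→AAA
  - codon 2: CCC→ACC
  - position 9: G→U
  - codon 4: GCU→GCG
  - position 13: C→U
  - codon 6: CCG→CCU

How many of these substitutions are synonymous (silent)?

2

Codon 1: AUA (Ile) → AAA (Lys) — missense.
Codon 2: CCC (Pro) → ACC (Thr) — missense.
Codon 3: CAG (Gln) → CAU (His) — missense.
Codon 4: GCU (Ala) → GCG (Ala) — synonymous.
Codon 5: CUC (Leu) → UUC (Phe) — missense.
Codon 6: CCG (Pro) → CCU (Pro) — synonymous.
Synonymous: 2 of 6.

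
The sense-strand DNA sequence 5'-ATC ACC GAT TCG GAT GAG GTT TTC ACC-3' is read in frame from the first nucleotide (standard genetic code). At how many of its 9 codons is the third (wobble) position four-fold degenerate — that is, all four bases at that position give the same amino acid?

Codon 1 ATC (Ile): third position 3-fold.
Codon 2 ACC (Thr): third position 4-fold.
Codon 3 GAT (Asp): third position 2-fold.
Codon 4 TCG (Ser): third position 4-fold.
Codon 5 GAT (Asp): third position 2-fold.
Codon 6 GAG (Glu): third position 2-fold.
Codon 7 GTT (Val): third position 4-fold.
Codon 8 TTC (Phe): third position 2-fold.
Codon 9 ACC (Thr): third position 4-fold.
Four-fold degenerate third positions: 4.

4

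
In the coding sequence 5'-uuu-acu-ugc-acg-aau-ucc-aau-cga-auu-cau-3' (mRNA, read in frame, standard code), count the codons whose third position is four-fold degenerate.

Codon 1 UUU (Phe): third position 2-fold.
Codon 2 ACU (Thr): third position 4-fold.
Codon 3 UGC (Cys): third position 2-fold.
Codon 4 ACG (Thr): third position 4-fold.
Codon 5 AAU (Asn): third position 2-fold.
Codon 6 UCC (Ser): third position 4-fold.
Codon 7 AAU (Asn): third position 2-fold.
Codon 8 CGA (Arg): third position 4-fold.
Codon 9 AUU (Ile): third position 3-fold.
Codon 10 CAU (His): third position 2-fold.
Four-fold degenerate third positions: 4.

4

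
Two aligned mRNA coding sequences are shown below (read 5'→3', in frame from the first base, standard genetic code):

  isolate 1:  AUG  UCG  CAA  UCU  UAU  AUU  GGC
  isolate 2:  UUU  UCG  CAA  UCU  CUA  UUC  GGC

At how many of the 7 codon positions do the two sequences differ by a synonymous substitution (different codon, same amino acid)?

Codon 1: AUG Met / UUU Phe — nonsynonymous.
Codon 2: UCG Ser / UCG Ser — identical.
Codon 3: CAA Gln / CAA Gln — identical.
Codon 4: UCU Ser / UCU Ser — identical.
Codon 5: UAU Tyr / CUA Leu — nonsynonymous.
Codon 6: AUU Ile / UUC Phe — nonsynonymous.
Codon 7: GGC Gly / GGC Gly — identical.
Synonymous differences: 0.

0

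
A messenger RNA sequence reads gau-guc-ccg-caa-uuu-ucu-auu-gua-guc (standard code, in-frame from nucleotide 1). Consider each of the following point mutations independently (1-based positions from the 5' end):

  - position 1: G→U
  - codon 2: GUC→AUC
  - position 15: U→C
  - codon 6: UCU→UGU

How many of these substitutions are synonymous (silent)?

Codon 1: GAU (Asp) → UAU (Tyr) — missense.
Codon 2: GUC (Val) → AUC (Ile) — missense.
Codon 5: UUU (Phe) → UUC (Phe) — synonymous.
Codon 6: UCU (Ser) → UGU (Cys) — missense.
Synonymous: 1 of 4.

1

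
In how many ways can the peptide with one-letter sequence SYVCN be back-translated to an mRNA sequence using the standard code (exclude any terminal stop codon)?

Ser: 6 codons.
Tyr: 2 codons.
Val: 4 codons.
Cys: 2 codons.
Asn: 2 codons.
6 × 2 × 4 × 2 × 2 = 192.

192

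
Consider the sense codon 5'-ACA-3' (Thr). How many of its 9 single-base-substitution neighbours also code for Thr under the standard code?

Position 1: none → 0 synonymous.
Position 2: none → 0 synonymous.
Position 3: ACT, ACC, ACG → 3 synonymous.
Total: 0 + 0 + 3 = 3.

3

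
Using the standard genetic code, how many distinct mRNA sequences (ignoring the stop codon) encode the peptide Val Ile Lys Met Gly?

Val: 4 codons.
Ile: 3 codons.
Lys: 2 codons.
Met: 1 codon.
Gly: 4 codons.
4 × 3 × 2 × 1 × 4 = 96.

96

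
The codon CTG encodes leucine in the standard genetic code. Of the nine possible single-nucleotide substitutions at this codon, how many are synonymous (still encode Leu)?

4

Position 1: TTG → 1 synonymous.
Position 2: none → 0 synonymous.
Position 3: CTT, CTC, CTA → 3 synonymous.
Total: 1 + 0 + 3 = 4.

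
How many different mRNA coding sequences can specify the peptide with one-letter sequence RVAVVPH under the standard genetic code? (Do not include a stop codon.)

Arg: 6 codons.
Val: 4 codons.
Ala: 4 codons.
Val: 4 codons.
Val: 4 codons.
Pro: 4 codons.
His: 2 codons.
6 × 4 × 4 × 4 × 4 × 4 × 2 = 12288.

12288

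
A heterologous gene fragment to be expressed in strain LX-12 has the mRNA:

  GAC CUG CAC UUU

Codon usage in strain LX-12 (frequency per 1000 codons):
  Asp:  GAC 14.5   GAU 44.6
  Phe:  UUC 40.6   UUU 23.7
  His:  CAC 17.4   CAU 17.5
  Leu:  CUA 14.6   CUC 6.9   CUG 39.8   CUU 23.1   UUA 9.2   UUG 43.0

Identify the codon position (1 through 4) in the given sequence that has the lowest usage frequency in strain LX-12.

Codon 1 GAC (Asp): 14.5 per 1000.
Codon 2 CUG (Leu): 39.8 per 1000.
Codon 3 CAC (His): 17.4 per 1000.
Codon 4 UUU (Phe): 23.7 per 1000.
Lowest frequency is 14.5 at codon 1.

1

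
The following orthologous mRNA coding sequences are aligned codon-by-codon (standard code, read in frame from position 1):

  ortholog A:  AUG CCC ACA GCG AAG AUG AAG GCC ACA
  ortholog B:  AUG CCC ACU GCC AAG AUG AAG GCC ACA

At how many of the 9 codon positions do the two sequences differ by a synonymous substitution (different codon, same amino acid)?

Codon 1: AUG Met / AUG Met — identical.
Codon 2: CCC Pro / CCC Pro — identical.
Codon 3: ACA Thr / ACU Thr — synonymous.
Codon 4: GCG Ala / GCC Ala — synonymous.
Codon 5: AAG Lys / AAG Lys — identical.
Codon 6: AUG Met / AUG Met — identical.
Codon 7: AAG Lys / AAG Lys — identical.
Codon 8: GCC Ala / GCC Ala — identical.
Codon 9: ACA Thr / ACA Thr — identical.
Synonymous differences: 2.

2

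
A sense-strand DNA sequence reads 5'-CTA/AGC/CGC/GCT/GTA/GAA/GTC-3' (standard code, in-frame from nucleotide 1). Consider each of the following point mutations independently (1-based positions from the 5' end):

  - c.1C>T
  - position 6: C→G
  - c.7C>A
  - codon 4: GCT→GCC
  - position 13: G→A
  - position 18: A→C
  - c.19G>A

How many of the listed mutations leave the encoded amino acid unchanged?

2

Codon 1: CTA (Leu) → TTA (Leu) — synonymous.
Codon 2: AGC (Ser) → AGG (Arg) — missense.
Codon 3: CGC (Arg) → AGC (Ser) — missense.
Codon 4: GCT (Ala) → GCC (Ala) — synonymous.
Codon 5: GTA (Val) → ATA (Ile) — missense.
Codon 6: GAA (Glu) → GAC (Asp) — missense.
Codon 7: GTC (Val) → ATC (Ile) — missense.
Synonymous: 2 of 7.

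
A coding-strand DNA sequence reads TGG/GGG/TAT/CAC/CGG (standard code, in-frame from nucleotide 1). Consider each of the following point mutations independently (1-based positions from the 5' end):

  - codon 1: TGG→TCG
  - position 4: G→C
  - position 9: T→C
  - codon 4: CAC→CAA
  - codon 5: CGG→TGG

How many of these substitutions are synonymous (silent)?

Codon 1: TGG (Trp) → TCG (Ser) — missense.
Codon 2: GGG (Gly) → CGG (Arg) — missense.
Codon 3: TAT (Tyr) → TAC (Tyr) — synonymous.
Codon 4: CAC (His) → CAA (Gln) — missense.
Codon 5: CGG (Arg) → TGG (Trp) — missense.
Synonymous: 1 of 5.

1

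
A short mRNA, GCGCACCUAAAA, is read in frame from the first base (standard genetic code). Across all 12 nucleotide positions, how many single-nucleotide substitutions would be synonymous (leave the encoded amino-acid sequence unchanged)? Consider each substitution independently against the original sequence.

9

Codon 1 (GCG, Ala): 3 synonymous substitutions.
Codon 2 (CAC, His): 1 synonymous substitution.
Codon 3 (CUA, Leu): 4 synonymous substitutions.
Codon 4 (AAA, Lys): 1 synonymous substitution.
Total: 3 + 1 + 4 + 1 = 9.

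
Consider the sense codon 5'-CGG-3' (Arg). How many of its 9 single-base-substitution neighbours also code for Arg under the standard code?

4

Position 1: AGG → 1 synonymous.
Position 2: none → 0 synonymous.
Position 3: CGU, CGC, CGA → 3 synonymous.
Total: 1 + 0 + 3 = 4.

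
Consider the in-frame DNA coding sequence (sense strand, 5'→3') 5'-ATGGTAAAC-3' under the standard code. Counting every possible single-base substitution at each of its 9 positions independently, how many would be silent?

4

Codon 1 (ATG, Met): 0 synonymous substitutions.
Codon 2 (GTA, Val): 3 synonymous substitutions.
Codon 3 (AAC, Asn): 1 synonymous substitution.
Total: 0 + 3 + 1 = 4.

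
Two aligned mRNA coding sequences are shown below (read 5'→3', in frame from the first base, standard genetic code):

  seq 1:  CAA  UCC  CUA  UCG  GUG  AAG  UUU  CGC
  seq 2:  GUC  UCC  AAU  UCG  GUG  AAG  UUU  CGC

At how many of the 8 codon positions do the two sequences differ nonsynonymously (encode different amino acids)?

Codon 1: CAA Gln / GUC Val — nonsynonymous.
Codon 2: UCC Ser / UCC Ser — identical.
Codon 3: CUA Leu / AAU Asn — nonsynonymous.
Codon 4: UCG Ser / UCG Ser — identical.
Codon 5: GUG Val / GUG Val — identical.
Codon 6: AAG Lys / AAG Lys — identical.
Codon 7: UUU Phe / UUU Phe — identical.
Codon 8: CGC Arg / CGC Arg — identical.
Nonsynonymous differences: 2.

2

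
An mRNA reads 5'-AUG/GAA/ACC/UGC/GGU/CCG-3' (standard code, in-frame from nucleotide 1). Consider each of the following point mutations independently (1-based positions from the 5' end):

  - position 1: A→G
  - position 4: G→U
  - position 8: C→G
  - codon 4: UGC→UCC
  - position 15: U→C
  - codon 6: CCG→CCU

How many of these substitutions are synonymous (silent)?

Codon 1: AUG (Met) → GUG (Val) — missense.
Codon 2: GAA (Glu) → UAA (Stop) — nonsense.
Codon 3: ACC (Thr) → AGC (Ser) — missense.
Codon 4: UGC (Cys) → UCC (Ser) — missense.
Codon 5: GGU (Gly) → GGC (Gly) — synonymous.
Codon 6: CCG (Pro) → CCU (Pro) — synonymous.
Synonymous: 2 of 6.

2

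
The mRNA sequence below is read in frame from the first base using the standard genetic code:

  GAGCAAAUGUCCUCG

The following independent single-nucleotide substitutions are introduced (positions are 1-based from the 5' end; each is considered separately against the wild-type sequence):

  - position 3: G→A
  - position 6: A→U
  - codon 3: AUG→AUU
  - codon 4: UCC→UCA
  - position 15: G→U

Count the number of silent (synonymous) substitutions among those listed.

Codon 1: GAG (Glu) → GAA (Glu) — synonymous.
Codon 2: CAA (Gln) → CAU (His) — missense.
Codon 3: AUG (Met) → AUU (Ile) — missense.
Codon 4: UCC (Ser) → UCA (Ser) — synonymous.
Codon 5: UCG (Ser) → UCU (Ser) — synonymous.
Synonymous: 3 of 5.

3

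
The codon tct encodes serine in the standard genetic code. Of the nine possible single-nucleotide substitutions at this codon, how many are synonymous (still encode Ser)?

Position 1: none → 0 synonymous.
Position 2: none → 0 synonymous.
Position 3: TCC, TCA, TCG → 3 synonymous.
Total: 0 + 0 + 3 = 3.

3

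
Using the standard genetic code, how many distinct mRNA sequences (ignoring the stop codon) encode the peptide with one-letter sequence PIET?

Pro: 4 codons.
Ile: 3 codons.
Glu: 2 codons.
Thr: 4 codons.
4 × 3 × 2 × 4 = 96.

96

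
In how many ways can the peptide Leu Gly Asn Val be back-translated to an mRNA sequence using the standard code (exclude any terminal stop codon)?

Leu: 6 codons.
Gly: 4 codons.
Asn: 2 codons.
Val: 4 codons.
6 × 4 × 2 × 4 = 192.

192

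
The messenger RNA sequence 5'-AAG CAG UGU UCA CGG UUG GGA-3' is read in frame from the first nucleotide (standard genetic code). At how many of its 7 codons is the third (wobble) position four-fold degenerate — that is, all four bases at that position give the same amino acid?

Codon 1 AAG (Lys): third position 2-fold.
Codon 2 CAG (Gln): third position 2-fold.
Codon 3 UGU (Cys): third position 2-fold.
Codon 4 UCA (Ser): third position 4-fold.
Codon 5 CGG (Arg): third position 4-fold.
Codon 6 UUG (Leu): third position 2-fold.
Codon 7 GGA (Gly): third position 4-fold.
Four-fold degenerate third positions: 3.

3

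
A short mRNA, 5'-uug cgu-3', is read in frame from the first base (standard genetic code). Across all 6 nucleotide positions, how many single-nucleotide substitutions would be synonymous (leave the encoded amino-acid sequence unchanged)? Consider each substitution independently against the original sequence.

5

Codon 1 (UUG, Leu): 2 synonymous substitutions.
Codon 2 (CGU, Arg): 3 synonymous substitutions.
Total: 2 + 3 = 5.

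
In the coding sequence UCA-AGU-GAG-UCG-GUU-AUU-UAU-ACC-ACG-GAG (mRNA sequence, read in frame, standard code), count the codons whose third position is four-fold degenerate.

5

Codon 1 UCA (Ser): third position 4-fold.
Codon 2 AGU (Ser): third position 2-fold.
Codon 3 GAG (Glu): third position 2-fold.
Codon 4 UCG (Ser): third position 4-fold.
Codon 5 GUU (Val): third position 4-fold.
Codon 6 AUU (Ile): third position 3-fold.
Codon 7 UAU (Tyr): third position 2-fold.
Codon 8 ACC (Thr): third position 4-fold.
Codon 9 ACG (Thr): third position 4-fold.
Codon 10 GAG (Glu): third position 2-fold.
Four-fold degenerate third positions: 5.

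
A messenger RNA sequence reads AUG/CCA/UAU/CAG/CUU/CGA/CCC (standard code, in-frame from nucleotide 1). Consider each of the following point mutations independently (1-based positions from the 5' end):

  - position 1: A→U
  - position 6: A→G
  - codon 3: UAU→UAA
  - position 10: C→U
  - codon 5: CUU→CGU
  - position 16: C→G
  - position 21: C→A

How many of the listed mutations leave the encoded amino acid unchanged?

Codon 1: AUG (Met) → UUG (Leu) — missense.
Codon 2: CCA (Pro) → CCG (Pro) — synonymous.
Codon 3: UAU (Tyr) → UAA (Stop) — nonsense.
Codon 4: CAG (Gln) → UAG (Stop) — nonsense.
Codon 5: CUU (Leu) → CGU (Arg) — missense.
Codon 6: CGA (Arg) → GGA (Gly) — missense.
Codon 7: CCC (Pro) → CCA (Pro) — synonymous.
Synonymous: 2 of 7.

2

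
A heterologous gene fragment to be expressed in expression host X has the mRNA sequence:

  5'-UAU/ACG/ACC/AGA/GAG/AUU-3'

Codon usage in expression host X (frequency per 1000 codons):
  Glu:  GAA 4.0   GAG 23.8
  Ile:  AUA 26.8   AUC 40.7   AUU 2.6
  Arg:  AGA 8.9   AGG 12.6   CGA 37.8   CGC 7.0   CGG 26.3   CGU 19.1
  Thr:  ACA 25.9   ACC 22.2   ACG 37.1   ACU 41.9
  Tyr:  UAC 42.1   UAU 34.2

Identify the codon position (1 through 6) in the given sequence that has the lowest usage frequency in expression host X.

Codon 1 UAU (Tyr): 34.2 per 1000.
Codon 2 ACG (Thr): 37.1 per 1000.
Codon 3 ACC (Thr): 22.2 per 1000.
Codon 4 AGA (Arg): 8.9 per 1000.
Codon 5 GAG (Glu): 23.8 per 1000.
Codon 6 AUU (Ile): 2.6 per 1000.
Lowest frequency is 2.6 at codon 6.

6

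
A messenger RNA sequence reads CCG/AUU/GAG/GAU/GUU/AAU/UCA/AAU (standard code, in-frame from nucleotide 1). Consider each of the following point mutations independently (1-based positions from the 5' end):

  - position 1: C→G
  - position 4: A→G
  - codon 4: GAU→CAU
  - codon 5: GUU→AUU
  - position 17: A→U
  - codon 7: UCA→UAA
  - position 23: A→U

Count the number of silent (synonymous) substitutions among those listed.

0

Codon 1: CCG (Pro) → GCG (Ala) — missense.
Codon 2: AUU (Ile) → GUU (Val) — missense.
Codon 4: GAU (Asp) → CAU (His) — missense.
Codon 5: GUU (Val) → AUU (Ile) — missense.
Codon 6: AAU (Asn) → AUU (Ile) — missense.
Codon 7: UCA (Ser) → UAA (Stop) — nonsense.
Codon 8: AAU (Asn) → AUU (Ile) — missense.
Synonymous: 0 of 7.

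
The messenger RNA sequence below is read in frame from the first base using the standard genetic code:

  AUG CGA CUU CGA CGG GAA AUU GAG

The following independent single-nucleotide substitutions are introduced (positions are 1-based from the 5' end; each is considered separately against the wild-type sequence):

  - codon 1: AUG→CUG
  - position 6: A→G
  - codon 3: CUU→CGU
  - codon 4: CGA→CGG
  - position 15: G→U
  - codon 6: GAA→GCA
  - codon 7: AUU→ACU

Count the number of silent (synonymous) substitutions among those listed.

3

Codon 1: AUG (Met) → CUG (Leu) — missense.
Codon 2: CGA (Arg) → CGG (Arg) — synonymous.
Codon 3: CUU (Leu) → CGU (Arg) — missense.
Codon 4: CGA (Arg) → CGG (Arg) — synonymous.
Codon 5: CGG (Arg) → CGU (Arg) — synonymous.
Codon 6: GAA (Glu) → GCA (Ala) — missense.
Codon 7: AUU (Ile) → ACU (Thr) — missense.
Synonymous: 3 of 7.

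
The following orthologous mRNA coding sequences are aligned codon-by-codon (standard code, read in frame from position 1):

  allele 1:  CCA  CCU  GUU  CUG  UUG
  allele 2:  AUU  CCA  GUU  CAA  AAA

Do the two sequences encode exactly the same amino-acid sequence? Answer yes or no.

no

Codon 1: CCA Pro / AUU Ile — nonsynonymous.
Codon 2: CCU Pro / CCA Pro — synonymous.
Codon 3: GUU Val / GUU Val — identical.
Codon 4: CUG Leu / CAA Gln — nonsynonymous.
Codon 5: UUG Leu / AAA Lys — nonsynonymous.
Nonsynonymous differences: 3 → different protein.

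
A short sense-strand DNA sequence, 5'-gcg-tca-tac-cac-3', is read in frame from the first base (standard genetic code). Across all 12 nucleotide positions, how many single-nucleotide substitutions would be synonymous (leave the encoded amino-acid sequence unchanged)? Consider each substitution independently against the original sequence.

8

Codon 1 (GCG, Ala): 3 synonymous substitutions.
Codon 2 (TCA, Ser): 3 synonymous substitutions.
Codon 3 (TAC, Tyr): 1 synonymous substitution.
Codon 4 (CAC, His): 1 synonymous substitution.
Total: 3 + 3 + 1 + 1 = 8.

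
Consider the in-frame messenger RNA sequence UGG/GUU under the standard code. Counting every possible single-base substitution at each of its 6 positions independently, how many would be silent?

3

Codon 1 (UGG, Trp): 0 synonymous substitutions.
Codon 2 (GUU, Val): 3 synonymous substitutions.
Total: 0 + 3 = 3.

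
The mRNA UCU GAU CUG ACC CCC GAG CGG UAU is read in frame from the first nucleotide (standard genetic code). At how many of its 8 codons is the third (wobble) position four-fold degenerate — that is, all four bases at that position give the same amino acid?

Codon 1 UCU (Ser): third position 4-fold.
Codon 2 GAU (Asp): third position 2-fold.
Codon 3 CUG (Leu): third position 4-fold.
Codon 4 ACC (Thr): third position 4-fold.
Codon 5 CCC (Pro): third position 4-fold.
Codon 6 GAG (Glu): third position 2-fold.
Codon 7 CGG (Arg): third position 4-fold.
Codon 8 UAU (Tyr): third position 2-fold.
Four-fold degenerate third positions: 5.

5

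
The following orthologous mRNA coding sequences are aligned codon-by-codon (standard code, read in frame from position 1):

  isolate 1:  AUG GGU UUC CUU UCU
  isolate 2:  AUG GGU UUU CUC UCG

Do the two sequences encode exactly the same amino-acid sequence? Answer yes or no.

Codon 1: AUG Met / AUG Met — identical.
Codon 2: GGU Gly / GGU Gly — identical.
Codon 3: UUC Phe / UUU Phe — synonymous.
Codon 4: CUU Leu / CUC Leu — synonymous.
Codon 5: UCU Ser / UCG Ser — synonymous.
Nonsynonymous differences: 0 → same protein.

yes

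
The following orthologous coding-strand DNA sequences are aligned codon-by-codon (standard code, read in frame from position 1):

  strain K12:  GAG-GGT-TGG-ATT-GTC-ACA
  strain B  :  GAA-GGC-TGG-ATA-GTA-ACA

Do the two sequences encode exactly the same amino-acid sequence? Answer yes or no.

Codon 1: GAG Glu / GAA Glu — synonymous.
Codon 2: GGT Gly / GGC Gly — synonymous.
Codon 3: TGG Trp / TGG Trp — identical.
Codon 4: ATT Ile / ATA Ile — synonymous.
Codon 5: GTC Val / GTA Val — synonymous.
Codon 6: ACA Thr / ACA Thr — identical.
Nonsynonymous differences: 0 → same protein.

yes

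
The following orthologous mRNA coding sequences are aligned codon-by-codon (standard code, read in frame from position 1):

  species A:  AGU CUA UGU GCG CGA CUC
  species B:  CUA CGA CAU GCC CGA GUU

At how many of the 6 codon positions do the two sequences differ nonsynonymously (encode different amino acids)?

4

Codon 1: AGU Ser / CUA Leu — nonsynonymous.
Codon 2: CUA Leu / CGA Arg — nonsynonymous.
Codon 3: UGU Cys / CAU His — nonsynonymous.
Codon 4: GCG Ala / GCC Ala — synonymous.
Codon 5: CGA Arg / CGA Arg — identical.
Codon 6: CUC Leu / GUU Val — nonsynonymous.
Nonsynonymous differences: 4.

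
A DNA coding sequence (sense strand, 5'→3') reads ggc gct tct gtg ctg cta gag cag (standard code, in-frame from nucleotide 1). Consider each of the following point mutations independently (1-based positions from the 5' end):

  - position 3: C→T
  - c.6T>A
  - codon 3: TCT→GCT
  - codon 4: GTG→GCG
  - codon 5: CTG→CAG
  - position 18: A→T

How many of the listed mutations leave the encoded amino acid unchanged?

Codon 1: GGC (Gly) → GGT (Gly) — synonymous.
Codon 2: GCT (Ala) → GCA (Ala) — synonymous.
Codon 3: TCT (Ser) → GCT (Ala) — missense.
Codon 4: GTG (Val) → GCG (Ala) — missense.
Codon 5: CTG (Leu) → CAG (Gln) — missense.
Codon 6: CTA (Leu) → CTT (Leu) — synonymous.
Synonymous: 3 of 6.

3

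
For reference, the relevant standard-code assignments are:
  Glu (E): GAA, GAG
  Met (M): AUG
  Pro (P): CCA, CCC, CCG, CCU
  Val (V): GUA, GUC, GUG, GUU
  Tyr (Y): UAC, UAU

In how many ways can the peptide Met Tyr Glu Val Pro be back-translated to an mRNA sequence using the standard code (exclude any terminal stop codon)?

Met: 1 codon.
Tyr: 2 codons.
Glu: 2 codons.
Val: 4 codons.
Pro: 4 codons.
1 × 2 × 2 × 4 × 4 = 64.

64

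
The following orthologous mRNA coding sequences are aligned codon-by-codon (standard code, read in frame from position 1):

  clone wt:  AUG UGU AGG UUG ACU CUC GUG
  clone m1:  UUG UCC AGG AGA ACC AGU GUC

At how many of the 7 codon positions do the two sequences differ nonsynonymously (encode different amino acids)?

Codon 1: AUG Met / UUG Leu — nonsynonymous.
Codon 2: UGU Cys / UCC Ser — nonsynonymous.
Codon 3: AGG Arg / AGG Arg — identical.
Codon 4: UUG Leu / AGA Arg — nonsynonymous.
Codon 5: ACU Thr / ACC Thr — synonymous.
Codon 6: CUC Leu / AGU Ser — nonsynonymous.
Codon 7: GUG Val / GUC Val — synonymous.
Nonsynonymous differences: 4.

4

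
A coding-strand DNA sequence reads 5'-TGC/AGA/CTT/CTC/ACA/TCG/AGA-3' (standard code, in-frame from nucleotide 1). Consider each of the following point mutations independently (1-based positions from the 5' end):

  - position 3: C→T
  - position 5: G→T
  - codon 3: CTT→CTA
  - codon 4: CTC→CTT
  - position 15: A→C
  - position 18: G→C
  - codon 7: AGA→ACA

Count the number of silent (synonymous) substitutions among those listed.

Codon 1: TGC (Cys) → TGT (Cys) — synonymous.
Codon 2: AGA (Arg) → ATA (Ile) — missense.
Codon 3: CTT (Leu) → CTA (Leu) — synonymous.
Codon 4: CTC (Leu) → CTT (Leu) — synonymous.
Codon 5: ACA (Thr) → ACC (Thr) — synonymous.
Codon 6: TCG (Ser) → TCC (Ser) — synonymous.
Codon 7: AGA (Arg) → ACA (Thr) — missense.
Synonymous: 5 of 7.

5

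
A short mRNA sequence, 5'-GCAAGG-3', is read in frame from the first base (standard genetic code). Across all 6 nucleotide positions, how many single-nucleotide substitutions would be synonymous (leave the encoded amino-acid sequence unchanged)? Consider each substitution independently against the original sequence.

Codon 1 (GCA, Ala): 3 synonymous substitutions.
Codon 2 (AGG, Arg): 2 synonymous substitutions.
Total: 3 + 2 = 5.

5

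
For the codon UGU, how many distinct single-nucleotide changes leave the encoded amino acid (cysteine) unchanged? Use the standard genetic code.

1

Position 1: none → 0 synonymous.
Position 2: none → 0 synonymous.
Position 3: UGC → 1 synonymous.
Total: 0 + 0 + 1 = 1.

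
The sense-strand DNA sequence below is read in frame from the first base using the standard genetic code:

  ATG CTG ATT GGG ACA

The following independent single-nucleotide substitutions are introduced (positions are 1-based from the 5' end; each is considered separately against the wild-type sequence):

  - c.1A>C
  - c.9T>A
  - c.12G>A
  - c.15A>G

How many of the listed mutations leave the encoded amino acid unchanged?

Codon 1: ATG (Met) → CTG (Leu) — missense.
Codon 3: ATT (Ile) → ATA (Ile) — synonymous.
Codon 4: GGG (Gly) → GGA (Gly) — synonymous.
Codon 5: ACA (Thr) → ACG (Thr) — synonymous.
Synonymous: 3 of 4.

3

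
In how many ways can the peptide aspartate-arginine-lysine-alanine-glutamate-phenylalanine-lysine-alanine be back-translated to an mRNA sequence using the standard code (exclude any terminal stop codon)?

3072

Asp: 2 codons.
Arg: 6 codons.
Lys: 2 codons.
Ala: 4 codons.
Glu: 2 codons.
Phe: 2 codons.
Lys: 2 codons.
Ala: 4 codons.
2 × 6 × 2 × 4 × 2 × 2 × 2 × 4 = 3072.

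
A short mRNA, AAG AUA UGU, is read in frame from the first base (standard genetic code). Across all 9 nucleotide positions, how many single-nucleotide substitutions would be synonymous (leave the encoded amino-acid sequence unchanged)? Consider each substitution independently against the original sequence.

Codon 1 (AAG, Lys): 1 synonymous substitution.
Codon 2 (AUA, Ile): 2 synonymous substitutions.
Codon 3 (UGU, Cys): 1 synonymous substitution.
Total: 1 + 2 + 1 = 4.

4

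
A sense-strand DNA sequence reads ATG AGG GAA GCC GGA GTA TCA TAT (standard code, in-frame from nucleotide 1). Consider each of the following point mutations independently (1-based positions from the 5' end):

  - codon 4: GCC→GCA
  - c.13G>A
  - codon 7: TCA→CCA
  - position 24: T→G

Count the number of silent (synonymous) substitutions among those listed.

1

Codon 4: GCC (Ala) → GCA (Ala) — synonymous.
Codon 5: GGA (Gly) → AGA (Arg) — missense.
Codon 7: TCA (Ser) → CCA (Pro) — missense.
Codon 8: TAT (Tyr) → TAG (Stop) — nonsense.
Synonymous: 1 of 4.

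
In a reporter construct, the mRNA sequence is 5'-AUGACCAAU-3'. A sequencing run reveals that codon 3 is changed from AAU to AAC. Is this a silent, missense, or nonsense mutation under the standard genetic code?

silent

Position 9 falls in codon 3: AAU → Asn.
After the substitution the codon is AAC → Asn.
Both encode Asn, so the change is synonymous.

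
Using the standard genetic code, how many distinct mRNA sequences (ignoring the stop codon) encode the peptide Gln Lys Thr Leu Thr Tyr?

768

Gln: 2 codons.
Lys: 2 codons.
Thr: 4 codons.
Leu: 6 codons.
Thr: 4 codons.
Tyr: 2 codons.
2 × 2 × 4 × 6 × 4 × 2 = 768.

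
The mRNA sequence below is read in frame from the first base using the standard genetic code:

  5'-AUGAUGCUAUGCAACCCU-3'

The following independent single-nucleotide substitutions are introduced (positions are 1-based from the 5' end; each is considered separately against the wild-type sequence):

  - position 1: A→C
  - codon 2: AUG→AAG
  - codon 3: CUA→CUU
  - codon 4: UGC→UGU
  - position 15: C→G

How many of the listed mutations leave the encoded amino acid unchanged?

2

Codon 1: AUG (Met) → CUG (Leu) — missense.
Codon 2: AUG (Met) → AAG (Lys) — missense.
Codon 3: CUA (Leu) → CUU (Leu) — synonymous.
Codon 4: UGC (Cys) → UGU (Cys) — synonymous.
Codon 5: AAC (Asn) → AAG (Lys) — missense.
Synonymous: 2 of 5.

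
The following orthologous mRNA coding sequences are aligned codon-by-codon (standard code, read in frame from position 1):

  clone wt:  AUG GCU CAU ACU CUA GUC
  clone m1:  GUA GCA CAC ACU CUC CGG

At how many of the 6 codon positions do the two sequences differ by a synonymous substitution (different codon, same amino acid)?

Codon 1: AUG Met / GUA Val — nonsynonymous.
Codon 2: GCU Ala / GCA Ala — synonymous.
Codon 3: CAU His / CAC His — synonymous.
Codon 4: ACU Thr / ACU Thr — identical.
Codon 5: CUA Leu / CUC Leu — synonymous.
Codon 6: GUC Val / CGG Arg — nonsynonymous.
Synonymous differences: 3.

3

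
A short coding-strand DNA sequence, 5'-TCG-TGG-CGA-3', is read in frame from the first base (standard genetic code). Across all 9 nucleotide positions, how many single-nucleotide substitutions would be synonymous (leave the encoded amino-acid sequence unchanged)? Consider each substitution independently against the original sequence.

7

Codon 1 (TCG, Ser): 3 synonymous substitutions.
Codon 2 (TGG, Trp): 0 synonymous substitutions.
Codon 3 (CGA, Arg): 4 synonymous substitutions.
Total: 3 + 0 + 4 = 7.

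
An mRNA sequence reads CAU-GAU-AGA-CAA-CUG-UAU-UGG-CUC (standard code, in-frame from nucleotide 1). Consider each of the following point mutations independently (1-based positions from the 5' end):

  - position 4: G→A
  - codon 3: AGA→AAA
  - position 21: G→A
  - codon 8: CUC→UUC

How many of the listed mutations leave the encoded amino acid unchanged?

0

Codon 2: GAU (Asp) → AAU (Asn) — missense.
Codon 3: AGA (Arg) → AAA (Lys) — missense.
Codon 7: UGG (Trp) → UGA (Stop) — nonsense.
Codon 8: CUC (Leu) → UUC (Phe) — missense.
Synonymous: 0 of 4.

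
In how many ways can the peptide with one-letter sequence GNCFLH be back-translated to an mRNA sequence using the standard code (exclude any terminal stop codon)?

Gly: 4 codons.
Asn: 2 codons.
Cys: 2 codons.
Phe: 2 codons.
Leu: 6 codons.
His: 2 codons.
4 × 2 × 2 × 2 × 6 × 2 = 384.

384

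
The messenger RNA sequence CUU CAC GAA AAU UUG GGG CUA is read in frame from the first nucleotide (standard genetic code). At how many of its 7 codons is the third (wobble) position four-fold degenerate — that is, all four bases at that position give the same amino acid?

3

Codon 1 CUU (Leu): third position 4-fold.
Codon 2 CAC (His): third position 2-fold.
Codon 3 GAA (Glu): third position 2-fold.
Codon 4 AAU (Asn): third position 2-fold.
Codon 5 UUG (Leu): third position 2-fold.
Codon 6 GGG (Gly): third position 4-fold.
Codon 7 CUA (Leu): third position 4-fold.
Four-fold degenerate third positions: 3.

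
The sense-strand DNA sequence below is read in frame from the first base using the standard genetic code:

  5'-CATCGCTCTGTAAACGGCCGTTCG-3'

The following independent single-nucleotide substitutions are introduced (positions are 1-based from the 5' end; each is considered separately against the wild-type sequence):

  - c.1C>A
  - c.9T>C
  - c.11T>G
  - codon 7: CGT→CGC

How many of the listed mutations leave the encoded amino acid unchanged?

2

Codon 1: CAT (His) → AAT (Asn) — missense.
Codon 3: TCT (Ser) → TCC (Ser) — synonymous.
Codon 4: GTA (Val) → GGA (Gly) — missense.
Codon 7: CGT (Arg) → CGC (Arg) — synonymous.
Synonymous: 2 of 4.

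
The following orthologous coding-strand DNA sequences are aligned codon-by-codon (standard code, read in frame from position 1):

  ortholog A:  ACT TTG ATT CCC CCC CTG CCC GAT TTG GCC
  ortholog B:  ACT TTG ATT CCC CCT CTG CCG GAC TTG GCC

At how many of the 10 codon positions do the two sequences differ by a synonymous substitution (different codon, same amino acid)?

3

Codon 1: ACT Thr / ACT Thr — identical.
Codon 2: TTG Leu / TTG Leu — identical.
Codon 3: ATT Ile / ATT Ile — identical.
Codon 4: CCC Pro / CCC Pro — identical.
Codon 5: CCC Pro / CCT Pro — synonymous.
Codon 6: CTG Leu / CTG Leu — identical.
Codon 7: CCC Pro / CCG Pro — synonymous.
Codon 8: GAT Asp / GAC Asp — synonymous.
Codon 9: TTG Leu / TTG Leu — identical.
Codon 10: GCC Ala / GCC Ala — identical.
Synonymous differences: 3.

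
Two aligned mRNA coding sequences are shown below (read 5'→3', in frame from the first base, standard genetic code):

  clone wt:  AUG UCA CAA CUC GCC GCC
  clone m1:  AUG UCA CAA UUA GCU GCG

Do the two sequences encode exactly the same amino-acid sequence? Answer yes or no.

yes

Codon 1: AUG Met / AUG Met — identical.
Codon 2: UCA Ser / UCA Ser — identical.
Codon 3: CAA Gln / CAA Gln — identical.
Codon 4: CUC Leu / UUA Leu — synonymous.
Codon 5: GCC Ala / GCU Ala — synonymous.
Codon 6: GCC Ala / GCG Ala — synonymous.
Nonsynonymous differences: 0 → same protein.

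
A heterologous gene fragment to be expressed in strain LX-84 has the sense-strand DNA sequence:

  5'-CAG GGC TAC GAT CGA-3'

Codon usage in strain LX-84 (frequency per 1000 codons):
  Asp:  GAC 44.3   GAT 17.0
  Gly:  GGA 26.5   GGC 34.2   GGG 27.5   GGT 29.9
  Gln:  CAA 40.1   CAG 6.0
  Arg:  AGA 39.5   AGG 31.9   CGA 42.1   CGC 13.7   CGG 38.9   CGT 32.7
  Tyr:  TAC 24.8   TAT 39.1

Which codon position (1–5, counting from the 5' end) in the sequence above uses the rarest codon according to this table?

1

Codon 1 CAG (Gln): 6.0 per 1000.
Codon 2 GGC (Gly): 34.2 per 1000.
Codon 3 TAC (Tyr): 24.8 per 1000.
Codon 4 GAT (Asp): 17.0 per 1000.
Codon 5 CGA (Arg): 42.1 per 1000.
Lowest frequency is 6.0 at codon 1.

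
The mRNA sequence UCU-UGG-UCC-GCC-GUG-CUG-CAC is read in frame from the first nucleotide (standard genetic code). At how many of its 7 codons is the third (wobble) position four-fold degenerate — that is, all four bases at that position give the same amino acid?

Codon 1 UCU (Ser): third position 4-fold.
Codon 2 UGG (Trp): third position 1-fold.
Codon 3 UCC (Ser): third position 4-fold.
Codon 4 GCC (Ala): third position 4-fold.
Codon 5 GUG (Val): third position 4-fold.
Codon 6 CUG (Leu): third position 4-fold.
Codon 7 CAC (His): third position 2-fold.
Four-fold degenerate third positions: 5.

5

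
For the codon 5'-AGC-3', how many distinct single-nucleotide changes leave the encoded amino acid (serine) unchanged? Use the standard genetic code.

Position 1: none → 0 synonymous.
Position 2: none → 0 synonymous.
Position 3: AGT → 1 synonymous.
Total: 0 + 0 + 1 = 1.

1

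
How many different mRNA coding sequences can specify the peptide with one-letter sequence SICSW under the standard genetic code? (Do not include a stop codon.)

Ser: 6 codons.
Ile: 3 codons.
Cys: 2 codons.
Ser: 6 codons.
Trp: 1 codon.
6 × 3 × 2 × 6 × 1 = 216.

216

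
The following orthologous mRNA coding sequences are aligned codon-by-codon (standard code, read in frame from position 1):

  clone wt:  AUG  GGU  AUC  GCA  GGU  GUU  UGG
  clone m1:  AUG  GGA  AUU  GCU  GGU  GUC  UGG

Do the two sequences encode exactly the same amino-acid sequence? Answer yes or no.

yes

Codon 1: AUG Met / AUG Met — identical.
Codon 2: GGU Gly / GGA Gly — synonymous.
Codon 3: AUC Ile / AUU Ile — synonymous.
Codon 4: GCA Ala / GCU Ala — synonymous.
Codon 5: GGU Gly / GGU Gly — identical.
Codon 6: GUU Val / GUC Val — synonymous.
Codon 7: UGG Trp / UGG Trp — identical.
Nonsynonymous differences: 0 → same protein.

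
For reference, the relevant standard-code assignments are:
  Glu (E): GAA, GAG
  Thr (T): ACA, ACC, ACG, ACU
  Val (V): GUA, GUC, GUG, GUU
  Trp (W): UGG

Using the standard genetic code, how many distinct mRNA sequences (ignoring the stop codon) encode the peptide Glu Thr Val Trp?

32

Glu: 2 codons.
Thr: 4 codons.
Val: 4 codons.
Trp: 1 codon.
2 × 4 × 4 × 1 = 32.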